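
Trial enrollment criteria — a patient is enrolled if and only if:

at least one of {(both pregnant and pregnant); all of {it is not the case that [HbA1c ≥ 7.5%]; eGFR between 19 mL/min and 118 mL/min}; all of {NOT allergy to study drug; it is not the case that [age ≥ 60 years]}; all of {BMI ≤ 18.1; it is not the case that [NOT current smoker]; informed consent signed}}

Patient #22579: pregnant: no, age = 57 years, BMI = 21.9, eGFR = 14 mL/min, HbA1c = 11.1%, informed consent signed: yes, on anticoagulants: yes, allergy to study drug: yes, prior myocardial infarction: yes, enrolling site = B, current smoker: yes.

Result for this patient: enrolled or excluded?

Atomic conditions:
  pregnant: no → false
  HbA1c ≥ 7.5%: 11.1 ≥ 7.5 is true
  eGFR between 19 mL/min and 118 mL/min: 14 in [19, 118] is false
  NOT allergy to study drug: yes → false
  age ≥ 60 years: 57 ≥ 60 is false
  BMI ≤ 18.1: 21.9 ≤ 18.1 is false
  NOT current smoker: yes → false
  informed consent signed: yes → true
Combine:
[1] false AND false = false
[2.1] NOT true = false
[2] false AND false = false
[3.2] NOT false = true
[3] false AND true = false
[4.2] NOT false = true
[4] false AND true AND true = false
[root] false OR false OR false OR false = false
Overall: false → excluded

Excluded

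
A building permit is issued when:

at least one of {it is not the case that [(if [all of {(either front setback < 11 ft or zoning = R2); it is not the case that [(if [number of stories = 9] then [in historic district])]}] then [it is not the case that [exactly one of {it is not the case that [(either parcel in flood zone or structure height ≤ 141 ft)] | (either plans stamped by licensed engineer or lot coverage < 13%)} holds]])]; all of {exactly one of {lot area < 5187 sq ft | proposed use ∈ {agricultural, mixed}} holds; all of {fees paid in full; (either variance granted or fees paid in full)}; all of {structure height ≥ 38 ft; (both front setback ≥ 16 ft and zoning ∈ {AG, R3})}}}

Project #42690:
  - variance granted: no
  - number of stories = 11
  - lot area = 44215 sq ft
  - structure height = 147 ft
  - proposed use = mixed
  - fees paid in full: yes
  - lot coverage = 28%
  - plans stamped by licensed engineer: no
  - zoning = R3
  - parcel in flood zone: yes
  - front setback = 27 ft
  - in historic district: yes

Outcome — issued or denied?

Issued

Atomic conditions:
  front setback < 11 ft: 27 < 11 is false
  zoning = R2: R3 == R2 is false
  number of stories = 9: 11 == 9 is false
  in historic district: yes → true
  parcel in flood zone: yes → true
  structure height ≤ 141 ft: 147 ≤ 141 is false
  plans stamped by licensed engineer: no → false
  lot coverage < 13%: 28 < 13 is false
  lot area < 5187 sq ft: 44215 < 5187 is false
  proposed use ∈ {agricultural, mixed}: mixed is in the set → true
  fees paid in full: yes → true
  variance granted: no → false
  structure height ≥ 38 ft: 147 ≥ 38 is true
  front setback ≥ 16 ft: 27 ≥ 16 is true
  zoning ∈ {AG, R3}: R3 is in the set → true
Combine:
[1.1.1.1] false OR false = false
[1.1.1.2.1] false → true (antecedent false ⇒ implication holds) = true
[1.1.1.2] NOT true = false
[1.1.1] false AND false = false
[1.1.2.1.1.1] true OR false = true
[1.1.2.1.1] NOT true = false
[1.1.2.1.2] false OR false = false
[1.1.2.1] exactly-one(false, false) = false
[1.1.2] NOT false = true
[1.1] false → true (antecedent false ⇒ implication holds) = true
[1] NOT true = false
[2.1] exactly-one(false, true) = true
[2.2.2] false OR true = true
[2.2] true AND true = true
[2.3.2] true AND true = true
[2.3] true AND true = true
[2] true AND true AND true = true
[root] false OR true = true
Overall: true → issued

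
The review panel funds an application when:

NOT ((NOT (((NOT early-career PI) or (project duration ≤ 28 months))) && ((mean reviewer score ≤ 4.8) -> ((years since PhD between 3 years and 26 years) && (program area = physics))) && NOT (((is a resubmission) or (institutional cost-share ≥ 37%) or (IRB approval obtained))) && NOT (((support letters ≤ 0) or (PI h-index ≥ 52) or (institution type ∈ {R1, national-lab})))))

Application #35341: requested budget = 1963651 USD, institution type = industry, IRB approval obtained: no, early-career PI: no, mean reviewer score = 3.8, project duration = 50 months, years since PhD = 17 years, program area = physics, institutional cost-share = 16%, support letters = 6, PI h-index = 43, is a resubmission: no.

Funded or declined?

Atomic conditions:
  NOT early-career PI: no → true
  project duration ≤ 28 months: 50 ≤ 28 is false
  mean reviewer score ≤ 4.8: 3.8 ≤ 4.8 is true
  years since PhD between 3 years and 26 years: 17 in [3, 26] is true
  program area = physics: physics == physics is true
  is a resubmission: no → false
  institutional cost-share ≥ 37%: 16 ≥ 37 is false
  IRB approval obtained: no → false
  support letters ≤ 0: 6 ≤ 0 is false
  PI h-index ≥ 52: 43 ≥ 52 is false
  institution type ∈ {R1, national-lab}: industry is not in the set → false
Combine:
[1.1.1] true OR false = true
[1.1] NOT true = false
[1.2.2] true AND true = true
[1.2] true → true = true
[1.3.1] false OR false OR false = false
[1.3] NOT false = true
[1.4.1] false OR false OR false = false
[1.4] NOT false = true
[1] false AND true AND true AND true = false
[root] NOT false = true
Overall: true → funded

Funded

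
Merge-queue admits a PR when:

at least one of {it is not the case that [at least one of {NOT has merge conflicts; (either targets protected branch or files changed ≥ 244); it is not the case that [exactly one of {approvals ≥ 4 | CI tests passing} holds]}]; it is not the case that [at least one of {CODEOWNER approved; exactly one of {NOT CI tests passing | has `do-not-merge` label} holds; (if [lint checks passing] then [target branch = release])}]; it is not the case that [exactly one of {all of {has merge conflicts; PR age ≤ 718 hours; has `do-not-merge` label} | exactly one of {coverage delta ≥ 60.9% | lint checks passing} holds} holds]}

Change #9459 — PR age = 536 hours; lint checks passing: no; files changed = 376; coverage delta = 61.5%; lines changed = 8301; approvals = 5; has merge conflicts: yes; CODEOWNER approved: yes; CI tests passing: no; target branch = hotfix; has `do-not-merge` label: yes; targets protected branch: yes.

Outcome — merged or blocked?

Merged

Atomic conditions:
  NOT has merge conflicts: yes → false
  targets protected branch: yes → true
  files changed ≥ 244: 376 ≥ 244 is true
  approvals ≥ 4: 5 ≥ 4 is true
  CI tests passing: no → false
  CODEOWNER approved: yes → true
  NOT CI tests passing: no → true
  has `do-not-merge` label: yes → true
  lint checks passing: no → false
  target branch = release: hotfix == release is false
  has merge conflicts: yes → true
  PR age ≤ 718 hours: 536 ≤ 718 is true
  coverage delta ≥ 60.9%: 61.5 ≥ 60.9 is true
Combine:
[1.1.2] true OR true = true
[1.1.3.1] exactly-one(true, false) = true
[1.1.3] NOT true = false
[1.1] false OR true OR false = true
[1] NOT true = false
[2.1.2] exactly-one(true, true) = false
[2.1.3] false → false (antecedent false ⇒ implication holds) = true
[2.1] true OR false OR true = true
[2] NOT true = false
[3.1.1] true AND true AND true = true
[3.1.2] exactly-one(true, false) = true
[3.1] exactly-one(true, true) = false
[3] NOT false = true
[root] false OR false OR true = true
Overall: true → merged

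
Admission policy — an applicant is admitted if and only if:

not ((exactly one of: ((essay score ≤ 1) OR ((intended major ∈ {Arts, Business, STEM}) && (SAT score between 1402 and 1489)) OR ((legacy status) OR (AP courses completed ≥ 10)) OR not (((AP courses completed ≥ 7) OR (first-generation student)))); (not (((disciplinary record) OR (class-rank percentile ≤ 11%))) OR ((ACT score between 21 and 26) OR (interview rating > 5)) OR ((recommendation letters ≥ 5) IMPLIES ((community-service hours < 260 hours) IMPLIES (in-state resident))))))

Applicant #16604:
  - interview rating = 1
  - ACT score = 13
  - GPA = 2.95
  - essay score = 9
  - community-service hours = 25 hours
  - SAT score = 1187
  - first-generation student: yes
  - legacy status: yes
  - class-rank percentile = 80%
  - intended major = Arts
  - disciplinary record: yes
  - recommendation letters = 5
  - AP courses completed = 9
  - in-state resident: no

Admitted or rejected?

Rejected

Atomic conditions:
  essay score ≤ 1: 9 ≤ 1 is false
  intended major ∈ {Arts, Business, STEM}: Arts is in the set → true
  SAT score between 1402 and 1489: 1187 in [1402, 1489] is false
  legacy status: yes → true
  AP courses completed ≥ 10: 9 ≥ 10 is false
  AP courses completed ≥ 7: 9 ≥ 7 is true
  first-generation student: yes → true
  disciplinary record: yes → true
  class-rank percentile ≤ 11%: 80 ≤ 11 is false
  ACT score between 21 and 26: 13 in [21, 26] is false
  interview rating > 5: 1 > 5 is false
  recommendation letters ≥ 5: 5 ≥ 5 is true
  community-service hours < 260 hours: 25 < 260 is true
  in-state resident: no → false
Combine:
[1.1.2] true AND false = false
[1.1.3] true OR false = true
[1.1.4.1] true OR true = true
[1.1.4] NOT true = false
[1.1] false OR false OR true OR false = true
[1.2.1.1] true OR false = true
[1.2.1] NOT true = false
[1.2.2] false OR false = false
[1.2.3.2] true → false = false
[1.2.3] true → false = false
[1.2] false OR false OR false = false
[1] exactly-one(true, false) = true
[root] NOT true = false
Overall: false → rejected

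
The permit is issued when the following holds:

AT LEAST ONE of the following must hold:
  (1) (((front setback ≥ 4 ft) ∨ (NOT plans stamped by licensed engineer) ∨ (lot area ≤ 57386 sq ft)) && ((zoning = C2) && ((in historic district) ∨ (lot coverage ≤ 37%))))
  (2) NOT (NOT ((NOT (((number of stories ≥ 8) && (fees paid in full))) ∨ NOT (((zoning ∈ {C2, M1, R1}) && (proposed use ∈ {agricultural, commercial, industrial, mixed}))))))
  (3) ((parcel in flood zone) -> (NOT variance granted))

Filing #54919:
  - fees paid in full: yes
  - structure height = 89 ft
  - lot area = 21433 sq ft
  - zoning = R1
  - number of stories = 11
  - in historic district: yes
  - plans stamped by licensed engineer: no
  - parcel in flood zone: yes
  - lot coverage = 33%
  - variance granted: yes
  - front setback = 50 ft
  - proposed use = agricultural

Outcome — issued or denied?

Atomic conditions:
  front setback ≥ 4 ft: 50 ≥ 4 is true
  NOT plans stamped by licensed engineer: no → true
  lot area ≤ 57386 sq ft: 21433 ≤ 57386 is true
  zoning = C2: R1 == C2 is false
  in historic district: yes → true
  lot coverage ≤ 37%: 33 ≤ 37 is true
  number of stories ≥ 8: 11 ≥ 8 is true
  fees paid in full: yes → true
  zoning ∈ {C2, M1, R1}: R1 is in the set → true
  proposed use ∈ {agricultural, commercial, industrial, mixed}: agricultural is in the set → true
  parcel in flood zone: yes → true
  NOT variance granted: yes → false
Combine:
[1.1] true OR true OR true = true
[1.2.2] true OR true = true
[1.2] false AND true = false
[1] true AND false = false
[2.1.1.1.1] true AND true = true
[2.1.1.1] NOT true = false
[2.1.1.2.1] true AND true = true
[2.1.1.2] NOT true = false
[2.1.1] false OR false = false
[2.1] NOT false = true
[2] NOT true = false
[3] true → false = false
[root] false OR false OR false = false
Overall: false → denied

Denied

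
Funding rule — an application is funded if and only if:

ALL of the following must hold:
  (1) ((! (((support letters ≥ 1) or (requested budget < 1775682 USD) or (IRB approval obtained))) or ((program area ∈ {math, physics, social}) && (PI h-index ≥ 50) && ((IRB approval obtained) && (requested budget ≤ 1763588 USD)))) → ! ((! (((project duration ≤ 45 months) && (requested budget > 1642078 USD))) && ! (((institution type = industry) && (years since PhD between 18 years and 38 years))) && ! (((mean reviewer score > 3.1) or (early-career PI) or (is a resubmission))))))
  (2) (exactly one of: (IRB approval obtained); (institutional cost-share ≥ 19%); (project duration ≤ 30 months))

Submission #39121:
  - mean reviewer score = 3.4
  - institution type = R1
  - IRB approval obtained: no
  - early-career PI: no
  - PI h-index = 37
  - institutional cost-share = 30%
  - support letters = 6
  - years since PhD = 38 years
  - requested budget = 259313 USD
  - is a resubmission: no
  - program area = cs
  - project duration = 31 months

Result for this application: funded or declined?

Atomic conditions:
  support letters ≥ 1: 6 ≥ 1 is true
  requested budget < 1775682 USD: 259313 < 1775682 is true
  IRB approval obtained: no → false
  program area ∈ {math, physics, social}: cs is not in the set → false
  PI h-index ≥ 50: 37 ≥ 50 is false
  requested budget ≤ 1763588 USD: 259313 ≤ 1763588 is true
  project duration ≤ 45 months: 31 ≤ 45 is true
  requested budget > 1642078 USD: 259313 > 1642078 is false
  institution type = industry: R1 == industry is false
  years since PhD between 18 years and 38 years: 38 in [18, 38] is true
  mean reviewer score > 3.1: 3.4 > 3.1 is true
  early-career PI: no → false
  is a resubmission: no → false
  institutional cost-share ≥ 19%: 30 ≥ 19 is true
  project duration ≤ 30 months: 31 ≤ 30 is false
Combine:
[1.1.1.1] true OR true OR false = true
[1.1.1] NOT true = false
[1.1.2.3] false AND true = false
[1.1.2] false AND false AND false = false
[1.1] false OR false = false
[1.2.1.1.1] true AND false = false
[1.2.1.1] NOT false = true
[1.2.1.2.1] false AND true = false
[1.2.1.2] NOT false = true
[1.2.1.3.1] true OR false OR false = true
[1.2.1.3] NOT true = false
[1.2.1] true AND true AND false = false
[1.2] NOT false = true
[1] false → true (antecedent false ⇒ implication holds) = true
[2] exactly-one(false, true, false) = true
[root] true AND true = true
Overall: true → funded

Funded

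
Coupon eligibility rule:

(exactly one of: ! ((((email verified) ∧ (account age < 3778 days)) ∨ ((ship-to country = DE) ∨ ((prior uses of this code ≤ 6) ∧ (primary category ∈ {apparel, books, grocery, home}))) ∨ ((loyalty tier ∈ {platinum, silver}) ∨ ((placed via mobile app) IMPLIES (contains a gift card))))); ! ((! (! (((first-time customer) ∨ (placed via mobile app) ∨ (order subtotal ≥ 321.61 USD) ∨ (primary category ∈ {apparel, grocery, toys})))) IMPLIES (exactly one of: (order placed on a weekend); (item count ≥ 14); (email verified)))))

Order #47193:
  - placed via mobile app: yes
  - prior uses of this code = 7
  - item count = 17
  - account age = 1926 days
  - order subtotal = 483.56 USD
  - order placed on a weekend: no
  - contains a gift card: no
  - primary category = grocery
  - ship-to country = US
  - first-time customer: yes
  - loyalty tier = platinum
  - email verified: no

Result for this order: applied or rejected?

Atomic conditions:
  email verified: no → false
  account age < 3778 days: 1926 < 3778 is true
  ship-to country = DE: US == DE is false
  prior uses of this code ≤ 6: 7 ≤ 6 is false
  primary category ∈ {apparel, books, grocery, home}: grocery is in the set → true
  loyalty tier ∈ {platinum, silver}: platinum is in the set → true
  placed via mobile app: yes → true
  contains a gift card: no → false
  first-time customer: yes → true
  order subtotal ≥ 321.61 USD: 483.56 ≥ 321.61 is true
  primary category ∈ {apparel, grocery, toys}: grocery is in the set → true
  order placed on a weekend: no → false
  item count ≥ 14: 17 ≥ 14 is true
Combine:
[1.1.1] false AND true = false
[1.1.2.2] false AND true = false
[1.1.2] false OR false = false
[1.1.3.2] true → false = false
[1.1.3] true OR false = true
[1.1] false OR false OR true = true
[1] NOT true = false
[2.1.1.1.1] true OR true OR true OR true = true
[2.1.1.1] NOT true = false
[2.1.1] NOT false = true
[2.1.2] exactly-one(false, true, false) = true
[2.1] true → true = true
[2] NOT true = false
[root] exactly-one(false, false) = false
Overall: false → rejected

Rejected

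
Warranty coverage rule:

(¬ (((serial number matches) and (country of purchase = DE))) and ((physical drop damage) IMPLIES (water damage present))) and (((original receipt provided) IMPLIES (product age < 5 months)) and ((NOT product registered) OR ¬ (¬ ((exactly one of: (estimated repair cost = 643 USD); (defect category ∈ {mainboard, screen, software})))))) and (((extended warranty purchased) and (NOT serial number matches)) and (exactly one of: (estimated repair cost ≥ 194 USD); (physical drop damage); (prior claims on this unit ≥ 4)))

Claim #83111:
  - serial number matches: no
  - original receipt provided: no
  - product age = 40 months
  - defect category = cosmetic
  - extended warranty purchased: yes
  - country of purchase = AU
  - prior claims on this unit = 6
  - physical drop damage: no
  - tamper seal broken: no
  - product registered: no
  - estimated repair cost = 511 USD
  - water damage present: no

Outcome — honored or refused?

Atomic conditions:
  serial number matches: no → false
  country of purchase = DE: AU == DE is false
  physical drop damage: no → false
  water damage present: no → false
  original receipt provided: no → false
  product age < 5 months: 40 < 5 is false
  NOT product registered: no → true
  estimated repair cost = 643 USD: 511 == 643 is false
  defect category ∈ {mainboard, screen, software}: cosmetic is not in the set → false
  extended warranty purchased: yes → true
  NOT serial number matches: no → true
  estimated repair cost ≥ 194 USD: 511 ≥ 194 is true
  prior claims on this unit ≥ 4: 6 ≥ 4 is true
Combine:
[1.1.1] false AND false = false
[1.1] NOT false = true
[1.2] false → false (antecedent false ⇒ implication holds) = true
[1] true AND true = true
[2.1] false → false (antecedent false ⇒ implication holds) = true
[2.2.2.1.1] exactly-one(false, false) = false
[2.2.2.1] NOT false = true
[2.2.2] NOT true = false
[2.2] true OR false = true
[2] true AND true = true
[3.1] true AND true = true
[3.2] exactly-one(true, false, true) = false
[3] true AND false = false
[root] true AND true AND false = false
Overall: false → refused

Refused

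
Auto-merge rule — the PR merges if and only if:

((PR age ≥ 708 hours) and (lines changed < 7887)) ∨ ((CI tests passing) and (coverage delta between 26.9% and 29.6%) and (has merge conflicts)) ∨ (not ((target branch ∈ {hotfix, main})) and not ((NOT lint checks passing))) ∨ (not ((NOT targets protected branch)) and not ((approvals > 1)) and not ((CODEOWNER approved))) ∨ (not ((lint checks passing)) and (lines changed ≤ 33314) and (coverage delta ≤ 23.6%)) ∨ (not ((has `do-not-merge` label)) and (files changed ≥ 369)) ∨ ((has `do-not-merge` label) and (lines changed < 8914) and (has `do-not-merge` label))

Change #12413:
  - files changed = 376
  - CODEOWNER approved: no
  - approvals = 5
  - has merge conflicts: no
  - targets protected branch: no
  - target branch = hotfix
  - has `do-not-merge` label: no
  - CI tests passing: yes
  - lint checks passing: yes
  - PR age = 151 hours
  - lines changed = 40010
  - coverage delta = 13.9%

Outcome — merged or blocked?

Merged

Atomic conditions:
  PR age ≥ 708 hours: 151 ≥ 708 is false
  lines changed < 7887: 40010 < 7887 is false
  CI tests passing: yes → true
  coverage delta between 26.9% and 29.6%: 13.9 in [26.9, 29.6] is false
  has merge conflicts: no → false
  target branch ∈ {hotfix, main}: hotfix is in the set → true
  NOT lint checks passing: yes → false
  NOT targets protected branch: no → true
  approvals > 1: 5 > 1 is true
  CODEOWNER approved: no → false
  lint checks passing: yes → true
  lines changed ≤ 33314: 40010 ≤ 33314 is false
  coverage delta ≤ 23.6%: 13.9 ≤ 23.6 is true
  has `do-not-merge` label: no → false
  files changed ≥ 369: 376 ≥ 369 is true
  lines changed < 8914: 40010 < 8914 is false
Combine:
[1] false AND false = false
[2] true AND false AND false = false
[3.1] NOT true = false
[3.2] NOT false = true
[3] false AND true = false
[4.1] NOT true = false
[4.2] NOT true = false
[4.3] NOT false = true
[4] false AND false AND true = false
[5.1] NOT true = false
[5] false AND false AND true = false
[6.1] NOT false = true
[6] true AND true = true
[7] false AND false AND false = false
[root] false OR false OR false OR false OR false OR true OR false = true
Overall: true → merged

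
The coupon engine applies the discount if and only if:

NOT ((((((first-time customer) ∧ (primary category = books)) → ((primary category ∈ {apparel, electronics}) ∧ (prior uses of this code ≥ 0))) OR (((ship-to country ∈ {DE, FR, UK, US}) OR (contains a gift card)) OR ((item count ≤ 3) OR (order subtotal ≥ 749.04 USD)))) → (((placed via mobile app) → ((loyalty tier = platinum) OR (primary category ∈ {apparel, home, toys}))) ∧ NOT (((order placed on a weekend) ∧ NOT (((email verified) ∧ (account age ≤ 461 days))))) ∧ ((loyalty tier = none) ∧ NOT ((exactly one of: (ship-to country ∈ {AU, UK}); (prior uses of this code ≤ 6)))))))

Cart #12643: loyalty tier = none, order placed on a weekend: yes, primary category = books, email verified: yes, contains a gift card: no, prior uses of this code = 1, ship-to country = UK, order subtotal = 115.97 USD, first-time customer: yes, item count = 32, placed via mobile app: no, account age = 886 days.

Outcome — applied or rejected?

Applied

Atomic conditions:
  first-time customer: yes → true
  primary category = books: books == books is true
  primary category ∈ {apparel, electronics}: books is not in the set → false
  prior uses of this code ≥ 0: 1 ≥ 0 is true
  ship-to country ∈ {DE, FR, UK, US}: UK is in the set → true
  contains a gift card: no → false
  item count ≤ 3: 32 ≤ 3 is false
  order subtotal ≥ 749.04 USD: 115.97 ≥ 749.04 is false
  placed via mobile app: no → false
  loyalty tier = platinum: none == platinum is false
  primary category ∈ {apparel, home, toys}: books is not in the set → false
  order placed on a weekend: yes → true
  email verified: yes → true
  account age ≤ 461 days: 886 ≤ 461 is false
  loyalty tier = none: none == none is true
  ship-to country ∈ {AU, UK}: UK is in the set → true
  prior uses of this code ≤ 6: 1 ≤ 6 is true
Combine:
[1.1.1.1] true AND true = true
[1.1.1.2] false AND true = false
[1.1.1] true → false = false
[1.1.2.1] true OR false = true
[1.1.2.2] false OR false = false
[1.1.2] true OR false = true
[1.1] false OR true = true
[1.2.1.2] false OR false = false
[1.2.1] false → false (antecedent false ⇒ implication holds) = true
[1.2.2.1.2.1] true AND false = false
[1.2.2.1.2] NOT false = true
[1.2.2.1] true AND true = true
[1.2.2] NOT true = false
[1.2.3.2.1] exactly-one(true, true) = false
[1.2.3.2] NOT false = true
[1.2.3] true AND true = true
[1.2] true AND false AND true = false
[1] true → false = false
[root] NOT false = true
Overall: true → applied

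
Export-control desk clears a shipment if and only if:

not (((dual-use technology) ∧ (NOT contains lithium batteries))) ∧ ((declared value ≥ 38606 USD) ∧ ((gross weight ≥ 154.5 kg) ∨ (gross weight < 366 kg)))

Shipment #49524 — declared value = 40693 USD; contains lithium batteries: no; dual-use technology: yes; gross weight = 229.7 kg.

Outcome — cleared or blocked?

Atomic conditions:
  dual-use technology: yes → true
  NOT contains lithium batteries: no → true
  declared value ≥ 38606 USD: 40693 ≥ 38606 is true
  gross weight ≥ 154.5 kg: 229.7 ≥ 154.5 is true
  gross weight < 366 kg: 229.7 < 366 is true
Combine:
[1.1] true AND true = true
[1] NOT true = false
[2.2] true OR true = true
[2] true AND true = true
[root] false AND true = false
Overall: false → blocked

Blocked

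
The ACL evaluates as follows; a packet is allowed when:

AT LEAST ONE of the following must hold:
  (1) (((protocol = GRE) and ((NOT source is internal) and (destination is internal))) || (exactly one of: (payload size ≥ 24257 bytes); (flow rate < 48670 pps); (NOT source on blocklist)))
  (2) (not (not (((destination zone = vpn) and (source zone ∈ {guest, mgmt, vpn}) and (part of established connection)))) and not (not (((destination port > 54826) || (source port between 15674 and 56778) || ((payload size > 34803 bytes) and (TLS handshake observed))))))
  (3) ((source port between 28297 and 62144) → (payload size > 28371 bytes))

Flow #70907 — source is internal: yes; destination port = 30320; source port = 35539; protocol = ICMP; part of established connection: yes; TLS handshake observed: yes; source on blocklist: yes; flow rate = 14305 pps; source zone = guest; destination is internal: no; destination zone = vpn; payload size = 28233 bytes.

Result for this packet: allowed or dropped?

Allowed

Atomic conditions:
  protocol = GRE: ICMP == GRE is false
  NOT source is internal: yes → false
  destination is internal: no → false
  payload size ≥ 24257 bytes: 28233 ≥ 24257 is true
  flow rate < 48670 pps: 14305 < 48670 is true
  NOT source on blocklist: yes → false
  destination zone = vpn: vpn == vpn is true
  source zone ∈ {guest, mgmt, vpn}: guest is in the set → true
  part of established connection: yes → true
  destination port > 54826: 30320 > 54826 is false
  source port between 15674 and 56778: 35539 in [15674, 56778] is true
  payload size > 34803 bytes: 28233 > 34803 is false
  TLS handshake observed: yes → true
  source port between 28297 and 62144: 35539 in [28297, 62144] is true
  payload size > 28371 bytes: 28233 > 28371 is false
Combine:
[1.1.2] false AND false = false
[1.1] false AND false = false
[1.2] exactly-one(true, true, false) = false
[1] false OR false = false
[2.1.1.1] true AND true AND true = true
[2.1.1] NOT true = false
[2.1] NOT false = true
[2.2.1.1.3] false AND true = false
[2.2.1.1] false OR true OR false = true
[2.2.1] NOT true = false
[2.2] NOT false = true
[2] true AND true = true
[3] true → false = false
[root] false OR true OR false = true
Overall: true → allowed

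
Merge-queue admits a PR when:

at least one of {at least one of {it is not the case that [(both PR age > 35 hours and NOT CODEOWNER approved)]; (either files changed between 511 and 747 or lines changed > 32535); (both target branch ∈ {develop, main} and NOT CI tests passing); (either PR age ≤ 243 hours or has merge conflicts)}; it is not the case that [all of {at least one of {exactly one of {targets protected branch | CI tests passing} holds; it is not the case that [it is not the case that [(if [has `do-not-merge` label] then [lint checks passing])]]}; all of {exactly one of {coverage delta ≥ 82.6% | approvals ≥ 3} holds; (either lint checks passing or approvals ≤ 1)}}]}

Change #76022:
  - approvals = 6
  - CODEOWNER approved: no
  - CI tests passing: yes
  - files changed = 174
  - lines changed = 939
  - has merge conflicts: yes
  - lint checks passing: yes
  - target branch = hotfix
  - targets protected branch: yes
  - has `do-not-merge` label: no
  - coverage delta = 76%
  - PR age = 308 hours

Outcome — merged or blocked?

Merged

Atomic conditions:
  PR age > 35 hours: 308 > 35 is true
  NOT CODEOWNER approved: no → true
  files changed between 511 and 747: 174 in [511, 747] is false
  lines changed > 32535: 939 > 32535 is false
  target branch ∈ {develop, main}: hotfix is not in the set → false
  NOT CI tests passing: yes → false
  PR age ≤ 243 hours: 308 ≤ 243 is false
  has merge conflicts: yes → true
  targets protected branch: yes → true
  CI tests passing: yes → true
  has `do-not-merge` label: no → false
  lint checks passing: yes → true
  coverage delta ≥ 82.6%: 76 ≥ 82.6 is false
  approvals ≥ 3: 6 ≥ 3 is true
  approvals ≤ 1: 6 ≤ 1 is false
Combine:
[1.1.1] true AND true = true
[1.1] NOT true = false
[1.2] false OR false = false
[1.3] false AND false = false
[1.4] false OR true = true
[1] false OR false OR false OR true = true
[2.1.1.1] exactly-one(true, true) = false
[2.1.1.2.1.1] false → true (antecedent false ⇒ implication holds) = true
[2.1.1.2.1] NOT true = false
[2.1.1.2] NOT false = true
[2.1.1] false OR true = true
[2.1.2.1] exactly-one(false, true) = true
[2.1.2.2] true OR false = true
[2.1.2] true AND true = true
[2.1] true AND true = true
[2] NOT true = false
[root] true OR false = true
Overall: true → merged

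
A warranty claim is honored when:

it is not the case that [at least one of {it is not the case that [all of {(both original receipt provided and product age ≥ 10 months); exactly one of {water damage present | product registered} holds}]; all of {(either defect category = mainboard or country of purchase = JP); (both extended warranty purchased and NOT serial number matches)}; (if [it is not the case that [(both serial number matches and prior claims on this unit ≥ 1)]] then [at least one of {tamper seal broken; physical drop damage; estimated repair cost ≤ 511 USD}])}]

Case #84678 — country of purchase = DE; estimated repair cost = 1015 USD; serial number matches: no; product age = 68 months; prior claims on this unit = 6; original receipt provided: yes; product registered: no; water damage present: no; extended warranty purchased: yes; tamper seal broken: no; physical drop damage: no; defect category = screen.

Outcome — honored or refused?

Refused

Atomic conditions:
  original receipt provided: yes → true
  product age ≥ 10 months: 68 ≥ 10 is true
  water damage present: no → false
  product registered: no → false
  defect category = mainboard: screen == mainboard is false
  country of purchase = JP: DE == JP is false
  extended warranty purchased: yes → true
  NOT serial number matches: no → true
  serial number matches: no → false
  prior claims on this unit ≥ 1: 6 ≥ 1 is true
  tamper seal broken: no → false
  physical drop damage: no → false
  estimated repair cost ≤ 511 USD: 1015 ≤ 511 is false
Combine:
[1.1.1.1] true AND true = true
[1.1.1.2] exactly-one(false, false) = false
[1.1.1] true AND false = false
[1.1] NOT false = true
[1.2.1] false OR false = false
[1.2.2] true AND true = true
[1.2] false AND true = false
[1.3.1.1] false AND true = false
[1.3.1] NOT false = true
[1.3.2] false OR false OR false = false
[1.3] true → false = false
[1] true OR false OR false = true
[root] NOT true = false
Overall: false → refused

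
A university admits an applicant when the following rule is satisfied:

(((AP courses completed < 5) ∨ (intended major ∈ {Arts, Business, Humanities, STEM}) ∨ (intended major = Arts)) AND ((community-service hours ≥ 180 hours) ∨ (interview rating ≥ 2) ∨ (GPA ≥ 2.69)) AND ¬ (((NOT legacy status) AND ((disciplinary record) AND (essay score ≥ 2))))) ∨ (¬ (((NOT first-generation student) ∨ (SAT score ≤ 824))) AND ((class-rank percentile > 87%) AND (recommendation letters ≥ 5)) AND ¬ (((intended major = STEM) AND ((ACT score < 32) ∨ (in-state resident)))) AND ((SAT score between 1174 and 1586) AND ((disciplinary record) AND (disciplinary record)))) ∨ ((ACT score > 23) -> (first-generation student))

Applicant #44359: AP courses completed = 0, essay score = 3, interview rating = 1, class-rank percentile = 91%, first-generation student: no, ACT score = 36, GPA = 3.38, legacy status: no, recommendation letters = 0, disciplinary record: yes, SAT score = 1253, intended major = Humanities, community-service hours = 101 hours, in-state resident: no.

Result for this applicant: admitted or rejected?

Atomic conditions:
  AP courses completed < 5: 0 < 5 is true
  intended major ∈ {Arts, Business, Humanities, STEM}: Humanities is in the set → true
  intended major = Arts: Humanities == Arts is false
  community-service hours ≥ 180 hours: 101 ≥ 180 is false
  interview rating ≥ 2: 1 ≥ 2 is false
  GPA ≥ 2.69: 3.38 ≥ 2.69 is true
  NOT legacy status: no → true
  disciplinary record: yes → true
  essay score ≥ 2: 3 ≥ 2 is true
  NOT first-generation student: no → true
  SAT score ≤ 824: 1253 ≤ 824 is false
  class-rank percentile > 87%: 91 > 87 is true
  recommendation letters ≥ 5: 0 ≥ 5 is false
  intended major = STEM: Humanities == STEM is false
  ACT score < 32: 36 < 32 is false
  in-state resident: no → false
  SAT score between 1174 and 1586: 1253 in [1174, 1586] is true
  ACT score > 23: 36 > 23 is true
  first-generation student: no → false
Combine:
[1.1] true OR true OR false = true
[1.2] false OR false OR true = true
[1.3.1.2] true AND true = true
[1.3.1] true AND true = true
[1.3] NOT true = false
[1] true AND true AND false = false
[2.1.1] true OR false = true
[2.1] NOT true = false
[2.2] true AND false = false
[2.3.1.2] false OR false = false
[2.3.1] false AND false = false
[2.3] NOT false = true
[2.4.2] true AND true = true
[2.4] true AND true = true
[2] false AND false AND true AND true = false
[3] true → false = false
[root] false OR false OR false = false
Overall: false → rejected

Rejected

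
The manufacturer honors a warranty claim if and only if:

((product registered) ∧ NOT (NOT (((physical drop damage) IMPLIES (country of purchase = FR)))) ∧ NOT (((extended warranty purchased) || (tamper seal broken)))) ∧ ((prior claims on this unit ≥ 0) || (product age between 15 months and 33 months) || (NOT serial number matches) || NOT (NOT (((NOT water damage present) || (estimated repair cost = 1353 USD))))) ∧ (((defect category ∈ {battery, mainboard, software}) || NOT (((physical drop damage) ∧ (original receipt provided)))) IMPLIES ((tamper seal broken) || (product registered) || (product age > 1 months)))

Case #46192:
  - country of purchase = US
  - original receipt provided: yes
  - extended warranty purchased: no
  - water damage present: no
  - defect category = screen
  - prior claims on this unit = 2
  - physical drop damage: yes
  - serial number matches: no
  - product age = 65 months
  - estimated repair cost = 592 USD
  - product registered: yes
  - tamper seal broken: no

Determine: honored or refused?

Atomic conditions:
  product registered: yes → true
  physical drop damage: yes → true
  country of purchase = FR: US == FR is false
  extended warranty purchased: no → false
  tamper seal broken: no → false
  prior claims on this unit ≥ 0: 2 ≥ 0 is true
  product age between 15 months and 33 months: 65 in [15, 33] is false
  NOT serial number matches: no → true
  NOT water damage present: no → true
  estimated repair cost = 1353 USD: 592 == 1353 is false
  defect category ∈ {battery, mainboard, software}: screen is not in the set → false
  original receipt provided: yes → true
  product age > 1 months: 65 > 1 is true
Combine:
[1.2.1.1] true → false = false
[1.2.1] NOT false = true
[1.2] NOT true = false
[1.3.1] false OR false = false
[1.3] NOT false = true
[1] true AND false AND true = false
[2.4.1.1] true OR false = true
[2.4.1] NOT true = false
[2.4] NOT false = true
[2] true OR false OR true OR true = true
[3.1.2.1] true AND true = true
[3.1.2] NOT true = false
[3.1] false OR false = false
[3.2] false OR true OR true = true
[3] false → true (antecedent false ⇒ implication holds) = true
[root] false AND true AND true = false
Overall: false → refused

Refused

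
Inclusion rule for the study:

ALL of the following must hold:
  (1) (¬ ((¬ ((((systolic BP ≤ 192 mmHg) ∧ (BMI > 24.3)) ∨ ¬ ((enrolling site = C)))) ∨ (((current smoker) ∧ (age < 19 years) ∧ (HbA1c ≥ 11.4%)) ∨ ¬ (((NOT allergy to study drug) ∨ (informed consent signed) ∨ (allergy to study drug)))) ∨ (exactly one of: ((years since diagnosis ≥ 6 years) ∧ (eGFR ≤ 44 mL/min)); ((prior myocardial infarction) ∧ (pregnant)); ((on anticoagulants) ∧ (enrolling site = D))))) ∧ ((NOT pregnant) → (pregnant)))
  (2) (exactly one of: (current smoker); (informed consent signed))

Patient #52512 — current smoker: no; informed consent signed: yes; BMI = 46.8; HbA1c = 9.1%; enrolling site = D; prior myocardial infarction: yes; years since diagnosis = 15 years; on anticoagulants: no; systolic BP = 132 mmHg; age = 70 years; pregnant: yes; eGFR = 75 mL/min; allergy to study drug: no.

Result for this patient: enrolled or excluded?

Atomic conditions:
  systolic BP ≤ 192 mmHg: 132 ≤ 192 is true
  BMI > 24.3: 46.8 > 24.3 is true
  enrolling site = C: D == C is false
  current smoker: no → false
  age < 19 years: 70 < 19 is false
  HbA1c ≥ 11.4%: 9.1 ≥ 11.4 is false
  NOT allergy to study drug: no → true
  informed consent signed: yes → true
  allergy to study drug: no → false
  years since diagnosis ≥ 6 years: 15 ≥ 6 is true
  eGFR ≤ 44 mL/min: 75 ≤ 44 is false
  prior myocardial infarction: yes → true
  pregnant: yes → true
  on anticoagulants: no → false
  enrolling site = D: D == D is true
  NOT pregnant: yes → false
Combine:
[1.1.1.1.1.1] true AND true = true
[1.1.1.1.1.2] NOT false = true
[1.1.1.1.1] true OR true = true
[1.1.1.1] NOT true = false
[1.1.1.2.1] false AND false AND false = false
[1.1.1.2.2.1] true OR true OR false = true
[1.1.1.2.2] NOT true = false
[1.1.1.2] false OR false = false
[1.1.1.3.1] true AND false = false
[1.1.1.3.2] true AND true = true
[1.1.1.3.3] false AND true = false
[1.1.1.3] exactly-one(false, true, false) = true
[1.1.1] false OR false OR true = true
[1.1] NOT true = false
[1.2] false → true (antecedent false ⇒ implication holds) = true
[1] false AND true = false
[2] exactly-one(false, true) = true
[root] false AND true = false
Overall: false → excluded

Excluded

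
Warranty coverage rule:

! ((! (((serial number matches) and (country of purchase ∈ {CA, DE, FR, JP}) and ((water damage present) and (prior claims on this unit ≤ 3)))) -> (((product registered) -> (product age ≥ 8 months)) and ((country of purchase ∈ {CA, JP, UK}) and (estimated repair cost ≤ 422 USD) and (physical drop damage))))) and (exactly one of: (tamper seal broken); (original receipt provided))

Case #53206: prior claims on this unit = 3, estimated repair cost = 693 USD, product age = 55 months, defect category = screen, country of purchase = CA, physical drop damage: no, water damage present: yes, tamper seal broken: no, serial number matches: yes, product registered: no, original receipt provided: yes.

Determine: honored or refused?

Refused

Atomic conditions:
  serial number matches: yes → true
  country of purchase ∈ {CA, DE, FR, JP}: CA is in the set → true
  water damage present: yes → true
  prior claims on this unit ≤ 3: 3 ≤ 3 is true
  product registered: no → false
  product age ≥ 8 months: 55 ≥ 8 is true
  country of purchase ∈ {CA, JP, UK}: CA is in the set → true
  estimated repair cost ≤ 422 USD: 693 ≤ 422 is false
  physical drop damage: no → false
  tamper seal broken: no → false
  original receipt provided: yes → true
Combine:
[1.1.1.1.3] true AND true = true
[1.1.1.1] true AND true AND true = true
[1.1.1] NOT true = false
[1.1.2.1] false → true (antecedent false ⇒ implication holds) = true
[1.1.2.2] true AND false AND false = false
[1.1.2] true AND false = false
[1.1] false → false (antecedent false ⇒ implication holds) = true
[1] NOT true = false
[2] exactly-one(false, true) = true
[root] false AND true = false
Overall: false → refused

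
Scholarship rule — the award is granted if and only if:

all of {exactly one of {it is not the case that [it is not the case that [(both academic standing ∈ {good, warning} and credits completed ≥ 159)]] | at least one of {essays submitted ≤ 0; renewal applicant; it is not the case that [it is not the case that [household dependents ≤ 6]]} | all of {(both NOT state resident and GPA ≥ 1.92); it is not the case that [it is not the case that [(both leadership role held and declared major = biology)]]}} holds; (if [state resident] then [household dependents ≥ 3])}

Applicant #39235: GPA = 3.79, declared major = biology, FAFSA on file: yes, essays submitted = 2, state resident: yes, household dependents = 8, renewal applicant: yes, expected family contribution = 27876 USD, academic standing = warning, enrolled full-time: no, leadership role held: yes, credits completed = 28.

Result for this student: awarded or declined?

Awarded

Atomic conditions:
  academic standing ∈ {good, warning}: warning is in the set → true
  credits completed ≥ 159: 28 ≥ 159 is false
  essays submitted ≤ 0: 2 ≤ 0 is false
  renewal applicant: yes → true
  household dependents ≤ 6: 8 ≤ 6 is false
  NOT state resident: yes → false
  GPA ≥ 1.92: 3.79 ≥ 1.92 is true
  leadership role held: yes → true
  declared major = biology: biology == biology is true
  state resident: yes → true
  household dependents ≥ 3: 8 ≥ 3 is true
Combine:
[1.1.1.1] true AND false = false
[1.1.1] NOT false = true
[1.1] NOT true = false
[1.2.3.1] NOT false = true
[1.2.3] NOT true = false
[1.2] false OR true OR false = true
[1.3.1] false AND true = false
[1.3.2.1.1] true AND true = true
[1.3.2.1] NOT true = false
[1.3.2] NOT false = true
[1.3] false AND true = false
[1] exactly-one(false, true, false) = true
[2] true → true = true
[root] true AND true = true
Overall: true → awarded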